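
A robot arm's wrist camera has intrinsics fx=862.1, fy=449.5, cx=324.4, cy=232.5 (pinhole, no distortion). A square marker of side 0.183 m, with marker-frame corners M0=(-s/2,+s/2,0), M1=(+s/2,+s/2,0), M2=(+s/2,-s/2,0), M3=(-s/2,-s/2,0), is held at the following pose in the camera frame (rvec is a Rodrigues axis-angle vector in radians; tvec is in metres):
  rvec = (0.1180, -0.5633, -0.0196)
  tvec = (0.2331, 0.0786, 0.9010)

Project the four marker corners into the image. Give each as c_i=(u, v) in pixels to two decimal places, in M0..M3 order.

c0=(478.70, 323.18) c1=(601.97, 309.64) c2=(610.62, 224.40) c3=(485.21, 228.44)

Intrinsics K: fx=862.1, fy=449.5, cx=324.4, cy=232.5
Marker side s = 0.183 m; corners in marker frame (Z=0):
  M0 = (-0.0915, +0.0915, 0)
  M1 = (+0.0915, +0.0915, 0)
  M2 = (+0.0915, -0.0915, 0)
  M3 = (-0.0915, -0.0915, 0)
rvec = (0.1180, -0.5633, -0.0196), |rvec| = θ = 0.57586 rad = 32.994°
Rodrigues: sinθ=0.54456, 1−cosθ=0.16128; R = I + sinθ·[k]× + (1−cosθ)·[k]×²:
    [+0.84550 -0.01379 -0.53380]
    [-0.05086 +0.99304 -0.10622]
    [+0.53155 +0.11695 +0.83891]
t = (0.2331, 0.0786, 0.9010) m
M0: Pc = R·M0+t = (+0.15448, +0.17412, +0.86306); u = 862.1·(+0.15448)/0.86306 + 324.4 = 478.7026, v = 449.5·(+0.17412)/0.86306 + 232.5 = 323.1834
M1: Pc = R·M1+t = (+0.30920, +0.16481, +0.96034); u = 862.1·(+0.30920)/0.96034 + 324.4 = 601.9710, v = 449.5·(+0.16481)/0.96034 + 232.5 = 309.6414
M2: Pc = R·M2+t = (+0.31172, -0.01692, +0.93894); u = 862.1·(+0.31172)/0.93894 + 324.4 = 610.6155, v = 449.5·(-0.01692)/0.93894 + 232.5 = 224.4012
M3: Pc = R·M3+t = (+0.15700, -0.00761, +0.84166); u = 862.1·(+0.15700)/0.84166 + 324.4 = 485.2116, v = 449.5·(-0.00761)/0.84166 + 232.5 = 228.4360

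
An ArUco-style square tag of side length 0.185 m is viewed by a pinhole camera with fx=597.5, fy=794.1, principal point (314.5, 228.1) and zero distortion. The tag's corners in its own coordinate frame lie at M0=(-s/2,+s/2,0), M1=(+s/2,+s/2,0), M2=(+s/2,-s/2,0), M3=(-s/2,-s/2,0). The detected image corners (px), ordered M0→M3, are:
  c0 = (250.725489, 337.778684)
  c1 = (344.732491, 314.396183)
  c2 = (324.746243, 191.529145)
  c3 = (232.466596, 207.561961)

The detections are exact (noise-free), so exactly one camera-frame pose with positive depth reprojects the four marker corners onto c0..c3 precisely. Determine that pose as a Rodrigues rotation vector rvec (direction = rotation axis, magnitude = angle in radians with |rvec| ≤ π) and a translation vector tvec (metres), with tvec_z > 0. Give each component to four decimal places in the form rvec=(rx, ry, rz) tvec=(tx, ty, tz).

Intrinsics K: fx=597.5, fy=794.1, cx=314.5, cy=228.1
Marker side s = 0.185 m; corners in marker frame (Z=0):
  M0 = (-0.0925, +0.0925, 0)
  M1 = (+0.0925, +0.0925, 0)
  M2 = (+0.0925, -0.0925, 0)
  M3 = (-0.0925, -0.0925, 0)
Detected image corners:
  c0 = (250.725489, 337.778684) px
  c1 = (344.732491, 314.396183) px
  c2 = (324.746243, 191.529145) px
  c3 = (232.466596, 207.561961) px
Planar DLT: solve 8×8 A·h = b for H (H[2,2]=1):
  H  [+586.71666 +57.49964 +289.27195]
  H  [-30.25542 +641.53448 +261.61894]
  H  [+0.28910 -0.15960 +1.00000]
B = K⁻¹H; ‖b₁‖=0.887014, ‖b₂‖=0.887014; λ = 2/(‖b₁‖+‖b₂‖) = 1.127378, sign → tz>0 ⇒ λ=+1.127378
r₁ = λ·B[:,0] = (+0.93548,-0.13657,+0.32592); r₂ = λ·B[:,1] = (+0.20320,+0.96246,-0.17993)
r₃ = r₁×r₂ = (-0.28911,+0.23454,+0.92812); SVD([r₁ r₂ r₃]) → R = UVᵀ:
  R  [+0.93548 +0.20320 -0.28911]
  R  [-0.13657 +0.96246 +0.23454]
  R  [+0.32592 -0.17993 +0.92812]
t = (-0.04760, +0.04759, +1.12738) m
tr R = 2.826063; θ = arccos((tr R − 1)/2) = 0.420141 rad = 24.072°
axis k = ((R−Rᵀ)₃₂, (R−Rᵀ)₁₃, (R−Rᵀ)₂₁) / (2 sinθ) = (-0.508064, -0.753924, -0.416497)
rvec = θ·k = (-0.213459, -0.316754, -0.174987)

rvec=(-0.2135, -0.3168, -0.1750) tvec=(-0.0476, 0.0476, 1.1274)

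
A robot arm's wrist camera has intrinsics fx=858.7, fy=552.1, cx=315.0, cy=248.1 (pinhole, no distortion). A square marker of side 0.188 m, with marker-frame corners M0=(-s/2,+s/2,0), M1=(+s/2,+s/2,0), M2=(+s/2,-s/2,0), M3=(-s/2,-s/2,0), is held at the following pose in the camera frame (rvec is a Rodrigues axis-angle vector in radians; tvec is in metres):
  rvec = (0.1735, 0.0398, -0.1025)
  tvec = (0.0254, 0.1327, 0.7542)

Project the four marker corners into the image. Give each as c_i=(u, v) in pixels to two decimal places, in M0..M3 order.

Intrinsics K: fx=858.7, fy=552.1, cx=315.0, cy=248.1
Marker side s = 0.188 m; corners in marker frame (Z=0):
  M0 = (-0.0940, +0.0940, 0)
  M1 = (+0.0940, +0.0940, 0)
  M2 = (+0.0940, -0.0940, 0)
  M3 = (-0.0940, -0.0940, 0)
rvec = (0.1735, 0.0398, -0.1025), |rvec| = θ = 0.20541 rad = 11.769°
Rodrigues: sinθ=0.20397, 1−cosθ=0.02102; R = I + sinθ·[k]× + (1−cosθ)·[k]×²:
    [+0.99398 +0.10522 +0.03066]
    [-0.09834 +0.97977 -0.17432]
    [-0.04838 +0.17025 +0.98421]
t = (0.0254, 0.1327, 0.7542) m
M0: Pc = R·M0+t = (-0.05814, +0.23404, +0.77475); u = 858.7·(-0.05814)/0.77475 + 315.0 = 250.5569, v = 552.1·(+0.23404)/0.77475 + 248.1 = 414.8821
M1: Pc = R·M1+t = (+0.12872, +0.21555, +0.76566); u = 858.7·(+0.12872)/0.76566 + 315.0 = 459.3675, v = 552.1·(+0.21555)/0.76566 + 248.1 = 403.5321
M2: Pc = R·M2+t = (+0.10894, +0.03136, +0.73365); u = 858.7·(+0.10894)/0.73365 + 315.0 = 442.5124, v = 552.1·(+0.03136)/0.73365 + 248.1 = 271.6981
M3: Pc = R·M3+t = (-0.07792, +0.04985, +0.74274); u = 858.7·(-0.07792)/0.74274 + 315.0 = 224.9100, v = 552.1·(+0.04985)/0.74274 + 248.1 = 285.1517

c0=(250.56, 414.88) c1=(459.37, 403.53) c2=(442.51, 271.70) c3=(224.91, 285.15)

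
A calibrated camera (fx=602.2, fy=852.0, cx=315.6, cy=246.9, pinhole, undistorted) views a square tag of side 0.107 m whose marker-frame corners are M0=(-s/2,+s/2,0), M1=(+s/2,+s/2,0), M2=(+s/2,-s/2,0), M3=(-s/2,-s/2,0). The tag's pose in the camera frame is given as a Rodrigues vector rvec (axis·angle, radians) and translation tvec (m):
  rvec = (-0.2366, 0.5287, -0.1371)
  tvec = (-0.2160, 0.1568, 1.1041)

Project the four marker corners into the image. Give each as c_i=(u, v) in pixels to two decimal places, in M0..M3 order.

c0=(176.34, 413.71) c1=(221.36, 405.54) c2=(219.70, 321.08) c3=(175.85, 332.87)

Intrinsics K: fx=602.2, fy=852.0, cx=315.6, cy=246.9
Marker side s = 0.107 m; corners in marker frame (Z=0):
  M0 = (-0.0535, +0.0535, 0)
  M1 = (+0.0535, +0.0535, 0)
  M2 = (+0.0535, -0.0535, 0)
  M3 = (-0.0535, -0.0535, 0)
rvec = (-0.2366, 0.5287, -0.1371), |rvec| = θ = 0.59523 rad = 34.104°
Rodrigues: sinθ=0.56070, 1−cosθ=0.17198; R = I + sinθ·[k]× + (1−cosθ)·[k]×²:
    [+0.85519 +0.06843 +0.51377]
    [-0.18987 +0.96370 +0.18769]
    [-0.48228 -0.25806 +0.83714]
t = (-0.2160, 0.1568, 1.1041) m
M0: Pc = R·M0+t = (-0.25809, +0.21852, +1.11610); u = 602.2·(-0.25809)/1.11610 + 315.6 = 176.3441, v = 852.0·(+0.21852)/1.11610 + 246.9 = 413.7097
M1: Pc = R·M1+t = (-0.16659, +0.19820, +1.06449); u = 602.2·(-0.16659)/1.06449 + 315.6 = 221.3594, v = 852.0·(+0.19820)/1.06449 + 246.9 = 405.5359
M2: Pc = R·M2+t = (-0.17391, +0.09508, +1.09210); u = 602.2·(-0.17391)/1.09210 + 315.6 = 219.7049, v = 852.0·(+0.09508)/1.09210 + 246.9 = 321.0794
M3: Pc = R·M3+t = (-0.26541, +0.11540, +1.14371); u = 602.2·(-0.26541)/1.14371 + 315.6 = 175.8510, v = 852.0·(+0.11540)/1.14371 + 246.9 = 332.8665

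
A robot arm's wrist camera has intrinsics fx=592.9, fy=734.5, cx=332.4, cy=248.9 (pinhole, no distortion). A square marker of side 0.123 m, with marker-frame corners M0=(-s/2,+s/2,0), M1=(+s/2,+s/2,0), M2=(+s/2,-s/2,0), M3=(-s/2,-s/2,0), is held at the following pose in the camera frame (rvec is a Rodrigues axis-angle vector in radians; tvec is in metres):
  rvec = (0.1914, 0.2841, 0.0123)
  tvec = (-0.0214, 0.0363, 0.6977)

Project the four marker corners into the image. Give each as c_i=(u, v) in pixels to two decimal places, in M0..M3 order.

Intrinsics K: fx=592.9, fy=734.5, cx=332.4, cy=248.9
Marker side s = 0.123 m; corners in marker frame (Z=0):
  M0 = (-0.0615, +0.0615, 0)
  M1 = (+0.0615, +0.0615, 0)
  M2 = (+0.0615, -0.0615, 0)
  M3 = (-0.0615, -0.0615, 0)
rvec = (0.1914, 0.2841, 0.0123), |rvec| = θ = 0.34278 rad = 19.640°
Rodrigues: sinθ=0.33611, 1−cosθ=0.05818; R = I + sinθ·[k]× + (1−cosθ)·[k]×²:
    [+0.95996 +0.01486 +0.27973]
    [+0.03898 +0.98179 -0.18594]
    [-0.27740 +0.18940 +0.94190]
t = (-0.0214, 0.0363, 0.6977) m
M0: Pc = R·M0+t = (-0.07952, +0.09428, +0.72641); u = 592.9·(-0.07952)/0.72641 + 332.4 = 267.4922, v = 734.5·(+0.09428)/0.72641 + 248.9 = 344.2326
M1: Pc = R·M1+t = (+0.03855, +0.09908, +0.69229); u = 592.9·(+0.03855)/0.69229 + 332.4 = 365.4171, v = 734.5·(+0.09908)/0.69229 + 248.9 = 354.0186
M2: Pc = R·M2+t = (+0.03672, -0.02168, +0.66899); u = 592.9·(+0.03672)/0.66899 + 332.4 = 364.9467, v = 734.5·(-0.02168)/0.66899 + 248.9 = 225.0944
M3: Pc = R·M3+t = (-0.08135, -0.02648, +0.70311); u = 592.9·(-0.08135)/0.70311 + 332.4 = 263.8001, v = 734.5·(-0.02648)/0.70311 + 248.9 = 221.2406

c0=(267.49, 344.23) c1=(365.42, 354.02) c2=(364.95, 225.09) c3=(263.80, 221.24)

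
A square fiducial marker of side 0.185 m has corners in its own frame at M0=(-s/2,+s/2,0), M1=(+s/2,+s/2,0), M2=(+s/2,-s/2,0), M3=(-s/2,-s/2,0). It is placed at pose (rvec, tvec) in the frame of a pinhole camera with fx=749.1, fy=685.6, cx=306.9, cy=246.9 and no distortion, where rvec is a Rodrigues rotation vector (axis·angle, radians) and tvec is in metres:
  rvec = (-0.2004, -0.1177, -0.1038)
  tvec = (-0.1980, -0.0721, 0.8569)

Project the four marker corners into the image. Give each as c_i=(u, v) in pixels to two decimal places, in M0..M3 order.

Intrinsics K: fx=749.1, fy=685.6, cx=306.9, cy=246.9
Marker side s = 0.185 m; corners in marker frame (Z=0):
  M0 = (-0.0925, +0.0925, 0)
  M1 = (+0.0925, +0.0925, 0)
  M2 = (+0.0925, -0.0925, 0)
  M3 = (-0.0925, -0.0925, 0)
rvec = (-0.2004, -0.1177, -0.1038), |rvec| = θ = 0.25453 rad = 14.584°
Rodrigues: sinθ=0.25180, 1−cosθ=0.03222; R = I + sinθ·[k]× + (1−cosθ)·[k]×²:
    [+0.98775 +0.11441 -0.10609]
    [-0.09095 +0.97467 +0.20432]
    [+0.12678 -0.19217 +0.97314]
t = (-0.1980, -0.0721, 0.8569) m
M0: Pc = R·M0+t = (-0.27878, +0.02647, +0.82740); u = 749.1·(-0.27878)/0.82740 + 306.9 = 54.4977, v = 685.6·(+0.02647)/0.82740 + 246.9 = 268.8337
M1: Pc = R·M1+t = (-0.09605, +0.00964, +0.85085); u = 749.1·(-0.09605)/0.85085 + 306.9 = 222.3367, v = 685.6·(+0.00964)/0.85085 + 246.9 = 254.6708
M2: Pc = R·M2+t = (-0.11722, -0.17067, +0.88640); u = 749.1·(-0.11722)/0.88640 + 306.9 = 207.8405, v = 685.6·(-0.17067)/0.88640 + 246.9 = 114.8929
M3: Pc = R·M3+t = (-0.29995, -0.15384, +0.86295); u = 749.1·(-0.29995)/0.86295 + 306.9 = 46.5221, v = 685.6·(-0.15384)/0.86295 + 246.9 = 124.6733

c0=(54.50, 268.83) c1=(222.34, 254.67) c2=(207.84, 114.89) c3=(46.52, 124.67)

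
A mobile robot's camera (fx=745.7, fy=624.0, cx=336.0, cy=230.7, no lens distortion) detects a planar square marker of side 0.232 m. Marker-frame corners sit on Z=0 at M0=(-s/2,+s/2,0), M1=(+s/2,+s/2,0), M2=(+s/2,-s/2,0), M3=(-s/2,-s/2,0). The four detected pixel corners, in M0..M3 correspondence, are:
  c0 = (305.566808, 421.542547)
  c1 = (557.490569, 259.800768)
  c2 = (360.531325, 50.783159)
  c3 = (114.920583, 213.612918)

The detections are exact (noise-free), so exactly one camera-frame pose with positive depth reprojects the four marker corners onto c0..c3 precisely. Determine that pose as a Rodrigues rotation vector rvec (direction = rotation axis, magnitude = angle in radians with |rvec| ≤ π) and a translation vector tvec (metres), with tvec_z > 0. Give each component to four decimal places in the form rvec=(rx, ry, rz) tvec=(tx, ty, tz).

rvec=(-0.0180, 0.0458, -0.6617) tvec=(-0.0022, 0.0050, 0.5480)

Intrinsics K: fx=745.7, fy=624.0, cx=336.0, cy=230.7
Marker side s = 0.232 m; corners in marker frame (Z=0):
  M0 = (-0.1160, +0.1160, 0)
  M1 = (+0.1160, +0.1160, 0)
  M2 = (+0.1160, -0.1160, 0)
  M3 = (-0.1160, -0.1160, 0)
Detected image corners:
  c0 = (305.566808, 421.542547) px
  c1 = (557.490569, 259.800768) px
  c2 = (360.531325, 50.783159) px
  c3 = (114.920583, 213.612918) px
Planar DLT: solve 8×8 A·h = b for H (H[2,2]=1):
  H  [+1049.75972 +816.11624 +333.01774]
  H  [-715.36618 +885.05517 +236.37415]
  H  [-0.06701 -0.05718 +1.00000]
B = K⁻¹H; ‖b₁‖=1.824901, ‖b₂‖=1.824901; λ = 2/(‖b₁‖+‖b₂‖) = 0.547975, sign → tz>0 ⇒ λ=+0.547975
r₁ = λ·B[:,0] = (+0.78796,-0.61463,-0.03672); r₂ = λ·B[:,1] = (+0.61384,+0.78881,-0.03133)
r₃ = r₁×r₂ = (+0.04822,+0.00215,+0.99883); SVD([r₁ r₂ r₃]) → R = UVᵀ:
  R  [+0.78796 +0.61384 +0.04822]
  R  [-0.61463 +0.78881 +0.00215]
  R  [-0.03672 -0.03133 +0.99883]
t = (-0.00219, +0.00498, +0.54798) m
tr R = 2.575601; θ = arccos((tr R − 1)/2) = 0.663567 rad = 38.020°
axis k = ((R−Rᵀ)₃₂, (R−Rᵀ)₁₃, (R−Rᵀ)₂₁) / (2 sinθ) = (-0.027182, +0.068954, -0.997249)
rvec = θ·k = (-0.018037, +0.045756, -0.661742)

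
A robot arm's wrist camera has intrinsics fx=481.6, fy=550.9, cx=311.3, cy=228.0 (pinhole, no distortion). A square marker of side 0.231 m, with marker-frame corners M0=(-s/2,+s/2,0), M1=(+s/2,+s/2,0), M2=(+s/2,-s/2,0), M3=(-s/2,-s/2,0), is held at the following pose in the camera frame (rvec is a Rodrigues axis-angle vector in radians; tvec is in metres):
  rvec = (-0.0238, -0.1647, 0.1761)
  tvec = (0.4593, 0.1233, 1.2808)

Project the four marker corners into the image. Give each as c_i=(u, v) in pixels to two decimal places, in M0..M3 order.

c0=(436.59, 322.88) c1=(516.41, 337.48) c2=(529.75, 240.67) c3=(450.87, 223.32)

Intrinsics K: fx=481.6, fy=550.9, cx=311.3, cy=228.0
Marker side s = 0.231 m; corners in marker frame (Z=0):
  M0 = (-0.1155, +0.1155, 0)
  M1 = (+0.1155, +0.1155, 0)
  M2 = (+0.1155, -0.1155, 0)
  M3 = (-0.1155, -0.1155, 0)
rvec = (-0.0238, -0.1647, 0.1761), |rvec| = θ = 0.24229 rad = 13.882°
Rodrigues: sinθ=0.23992, 1−cosθ=0.02921; R = I + sinθ·[k]× + (1−cosθ)·[k]×²:
    [+0.97107 -0.17243 -0.16518]
    [+0.17633 +0.98429 +0.00914]
    [+0.16101 -0.03800 +0.98622]
t = (0.4593, 0.1233, 1.2808) m
M0: Pc = R·M0+t = (+0.32723, +0.21662, +1.25781); u = 481.6·(+0.32723)/1.25781 + 311.3 = 436.5900, v = 550.9·(+0.21662)/1.25781 + 228.0 = 322.8751
M1: Pc = R·M1+t = (+0.55154, +0.25735, +1.29501); u = 481.6·(+0.55154)/1.29501 + 311.3 = 516.4132, v = 550.9·(+0.25735)/1.29501 + 228.0 = 337.4782
M2: Pc = R·M2+t = (+0.59137, +0.02998, +1.30379); u = 481.6·(+0.59137)/1.30379 + 311.3 = 529.7456, v = 550.9·(+0.02998)/1.30379 + 228.0 = 240.6682
M3: Pc = R·M3+t = (+0.36706, -0.01075, +1.26659); u = 481.6·(+0.36706)/1.26659 + 311.3 = 450.8671, v = 550.9·(-0.01075)/1.26659 + 228.0 = 223.3236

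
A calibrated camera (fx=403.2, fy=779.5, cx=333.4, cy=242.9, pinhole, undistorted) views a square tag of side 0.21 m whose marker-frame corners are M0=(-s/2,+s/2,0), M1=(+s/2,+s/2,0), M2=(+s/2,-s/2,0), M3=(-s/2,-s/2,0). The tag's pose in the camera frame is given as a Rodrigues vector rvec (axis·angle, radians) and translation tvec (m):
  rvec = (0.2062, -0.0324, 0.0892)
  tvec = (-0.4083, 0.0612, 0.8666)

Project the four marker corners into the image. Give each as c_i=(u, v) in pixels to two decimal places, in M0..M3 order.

Intrinsics K: fx=403.2, fy=779.5, cx=333.4, cy=242.9
Marker side s = 0.21 m; corners in marker frame (Z=0):
  M0 = (-0.1050, +0.1050, 0)
  M1 = (+0.1050, +0.1050, 0)
  M2 = (+0.1050, -0.1050, 0)
  M3 = (-0.1050, -0.1050, 0)
rvec = (0.2062, -0.0324, 0.0892), |rvec| = θ = 0.22699 rad = 13.006°
Rodrigues: sinθ=0.22505, 1−cosθ=0.02565; R = I + sinθ·[k]× + (1−cosθ)·[k]×²:
    [+0.99552 -0.09176 -0.02297]
    [+0.08511 +0.97487 -0.20587]
    [+0.04128 +0.20299 +0.97831]
t = (-0.4083, 0.0612, 0.8666) m
M0: Pc = R·M0+t = (-0.52246, +0.15462, +0.88358); u = 403.2·(-0.52246)/0.88358 + 333.4 = 94.9863, v = 779.5·(+0.15462)/0.88358 + 242.9 = 379.3111
M1: Pc = R·M1+t = (-0.31341, +0.17250, +0.89225); u = 403.2·(-0.31341)/0.89225 + 333.4 = 191.7745, v = 779.5·(+0.17250)/0.89225 + 242.9 = 393.6003
M2: Pc = R·M2+t = (-0.29414, -0.03222, +0.84962); u = 403.2·(-0.29414)/0.84962 + 333.4 = 193.8134, v = 779.5·(-0.03222)/0.84962 + 242.9 = 213.3347
M3: Pc = R·M3+t = (-0.50319, -0.05010, +0.84095); u = 403.2·(-0.50319)/0.84095 + 333.4 = 92.1400, v = 779.5·(-0.05010)/0.84095 + 242.9 = 196.4629

c0=(94.99, 379.31) c1=(191.77, 393.60) c2=(193.81, 213.33) c3=(92.14, 196.46)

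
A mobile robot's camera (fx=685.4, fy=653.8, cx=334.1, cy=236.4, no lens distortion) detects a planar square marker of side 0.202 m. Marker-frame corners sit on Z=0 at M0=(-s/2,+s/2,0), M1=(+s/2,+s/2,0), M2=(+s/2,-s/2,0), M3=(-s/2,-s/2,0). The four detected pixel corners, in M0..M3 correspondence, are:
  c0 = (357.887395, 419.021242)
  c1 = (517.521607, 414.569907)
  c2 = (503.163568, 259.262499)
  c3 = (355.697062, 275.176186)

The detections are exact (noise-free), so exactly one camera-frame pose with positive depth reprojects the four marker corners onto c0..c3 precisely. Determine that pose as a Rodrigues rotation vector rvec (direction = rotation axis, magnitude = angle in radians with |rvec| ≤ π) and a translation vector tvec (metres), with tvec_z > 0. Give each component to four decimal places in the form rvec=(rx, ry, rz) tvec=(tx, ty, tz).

Intrinsics K: fx=685.4, fy=653.8, cx=334.1, cy=236.4
Marker side s = 0.202 m; corners in marker frame (Z=0):
  M0 = (-0.1010, +0.1010, 0)
  M1 = (+0.1010, +0.1010, 0)
  M2 = (+0.1010, -0.1010, 0)
  M3 = (-0.1010, -0.1010, 0)
Detected image corners:
  c0 = (357.887395, 419.021242) px
  c1 = (517.521607, 414.569907) px
  c2 = (503.163568, 259.262499) px
  c3 = (355.697062, 275.176186) px
Planar DLT: solve 8×8 A·h = b for H (H[2,2]=1):
  H  [+583.60694 -120.90083 +430.27530]
  H  [-189.84240 +612.60744 +339.41699]
  H  [-0.40459 -0.37049 +1.00000]
B = K⁻¹H; ‖b₁‖=1.133236, ‖b₂‖=1.133236; λ = 2/(‖b₁‖+‖b₂‖) = 0.882428, sign → tz>0 ⇒ λ=+0.882428
r₁ = λ·B[:,0] = (+0.92540,-0.12714,-0.35702); r₂ = λ·B[:,1] = (+0.00371,+0.94504,-0.32693)
r₃ = r₁×r₂ = (+0.37896,+0.30122,+0.87502); SVD([r₁ r₂ r₃]) → R = UVᵀ:
  R  [+0.92540 +0.00371 +0.37896]
  R  [-0.12714 +0.94504 +0.30122]
  R  [-0.35702 -0.32693 +0.87502]
t = (+0.12382, +0.13904, +0.88243) m
tr R = 2.745462; θ = arccos((tr R − 1)/2) = 0.510028 rad = 29.222°
axis k = ((R−Rᵀ)₃₂, (R−Rᵀ)₁₃, (R−Rᵀ)₂₁) / (2 sinθ) = (-0.643328, +0.753772, -0.134007)
rvec = θ·k = (-0.328115, +0.384444, -0.068347)

rvec=(-0.3281, 0.3844, -0.0683) tvec=(0.1238, 0.1390, 0.8824)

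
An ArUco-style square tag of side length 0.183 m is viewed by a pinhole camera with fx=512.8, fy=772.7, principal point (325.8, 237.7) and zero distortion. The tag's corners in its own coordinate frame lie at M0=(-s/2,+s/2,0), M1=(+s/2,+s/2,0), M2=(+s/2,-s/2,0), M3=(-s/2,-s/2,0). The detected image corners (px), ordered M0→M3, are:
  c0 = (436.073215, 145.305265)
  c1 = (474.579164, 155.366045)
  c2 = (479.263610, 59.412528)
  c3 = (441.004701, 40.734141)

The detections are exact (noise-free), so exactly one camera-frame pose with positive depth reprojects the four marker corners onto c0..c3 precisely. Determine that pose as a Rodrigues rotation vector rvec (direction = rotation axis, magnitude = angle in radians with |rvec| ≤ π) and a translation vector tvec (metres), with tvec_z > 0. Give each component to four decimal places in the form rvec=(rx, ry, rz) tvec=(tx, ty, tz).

Intrinsics K: fx=512.8, fy=772.7, cx=325.8, cy=237.7
Marker side s = 0.183 m; corners in marker frame (Z=0):
  M0 = (-0.0915, +0.0915, 0)
  M1 = (+0.0915, +0.0915, 0)
  M2 = (+0.0915, -0.0915, 0)
  M3 = (-0.0915, -0.0915, 0)
Detected image corners:
  c0 = (436.073215, 145.305265) px
  c1 = (474.579164, 155.366045) px
  c2 = (479.263610, 59.412528) px
  c3 = (441.004701, 40.734141) px
Planar DLT: solve 8×8 A·h = b for H (H[2,2]=1):
  H  [+423.20115 -15.60405 +458.54396]
  H  [+125.20199 +549.20615 +100.61770]
  H  [+0.46634 +0.02325 +1.00000]
B = K⁻¹H; ‖b₁‖=0.705445, ‖b₂‖=0.705445; λ = 2/(‖b₁‖+‖b₂‖) = 1.417545, sign → tz>0 ⇒ λ=+1.417545
r₁ = λ·B[:,0] = (+0.74987,+0.02633,+0.66106); r₂ = λ·B[:,1] = (-0.06407,+0.99740,+0.03295)
r₃ = r₁×r₂ = (-0.65848,-0.06706,+0.74961); SVD([r₁ r₂ r₃]) → R = UVᵀ:
  R  [+0.74987 -0.06407 -0.65848]
  R  [+0.02633 +0.99740 -0.06706]
  R  [+0.66106 +0.03295 +0.74961]
t = (+0.36695, -0.25148, +1.41755) m
tr R = 2.496875; θ = arccos((tr R − 1)/2) = 0.725093 rad = 41.545°
axis k = ((R−Rᵀ)₃₂, (R−Rᵀ)₁₃, (R−Rᵀ)₂₁) / (2 sinθ) = (+0.075403, -0.994821, +0.068153)
rvec = θ·k = (+0.054674, -0.721338, +0.049418)

rvec=(0.0547, -0.7213, 0.0494) tvec=(0.3669, -0.2515, 1.4175)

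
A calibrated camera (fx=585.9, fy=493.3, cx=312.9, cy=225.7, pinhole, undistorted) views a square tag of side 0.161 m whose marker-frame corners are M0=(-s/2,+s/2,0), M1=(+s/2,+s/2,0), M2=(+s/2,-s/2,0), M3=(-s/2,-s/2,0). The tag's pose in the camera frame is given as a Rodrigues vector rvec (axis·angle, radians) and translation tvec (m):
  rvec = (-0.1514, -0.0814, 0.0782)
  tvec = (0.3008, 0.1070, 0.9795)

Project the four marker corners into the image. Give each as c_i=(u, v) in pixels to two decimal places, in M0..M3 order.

Intrinsics K: fx=585.9, fy=493.3, cx=312.9, cy=225.7
Marker side s = 0.161 m; corners in marker frame (Z=0):
  M0 = (-0.0805, +0.0805, 0)
  M1 = (+0.0805, +0.0805, 0)
  M2 = (+0.0805, -0.0805, 0)
  M3 = (-0.0805, -0.0805, 0)
rvec = (-0.1514, -0.0814, 0.0782), |rvec| = θ = 0.18885 rad = 10.820°
Rodrigues: sinθ=0.18773, 1−cosθ=0.01778; R = I + sinθ·[k]× + (1−cosθ)·[k]×²:
    [+0.99365 -0.07159 -0.08682]
    [+0.08388 +0.98552 +0.14733]
    [+0.07501 -0.15367 +0.98527]
t = (0.3008, 0.1070, 0.9795) m
M0: Pc = R·M0+t = (+0.21505, +0.17958, +0.96109); u = 585.9·(+0.21505)/0.96109 + 312.9 = 443.9976, v = 493.3·(+0.17958)/0.96109 + 225.7 = 317.8745
M1: Pc = R·M1+t = (+0.37503, +0.19309, +0.97317); u = 585.9·(+0.37503)/0.97317 + 312.9 = 538.6858, v = 493.3·(+0.19309)/0.97317 + 225.7 = 323.5761
M2: Pc = R·M2+t = (+0.38655, +0.03442, +0.99791); u = 585.9·(+0.38655)/0.99791 + 312.9 = 539.8552, v = 493.3·(+0.03442)/0.99791 + 225.7 = 242.7138
M3: Pc = R·M3+t = (+0.22657, +0.02091, +0.98583); u = 585.9·(+0.22657)/0.98583 + 312.9 = 447.5578, v = 493.3·(+0.02091)/0.98583 + 225.7 = 236.1646

c0=(444.00, 317.87) c1=(538.69, 323.58) c2=(539.86, 242.71) c3=(447.56, 236.16)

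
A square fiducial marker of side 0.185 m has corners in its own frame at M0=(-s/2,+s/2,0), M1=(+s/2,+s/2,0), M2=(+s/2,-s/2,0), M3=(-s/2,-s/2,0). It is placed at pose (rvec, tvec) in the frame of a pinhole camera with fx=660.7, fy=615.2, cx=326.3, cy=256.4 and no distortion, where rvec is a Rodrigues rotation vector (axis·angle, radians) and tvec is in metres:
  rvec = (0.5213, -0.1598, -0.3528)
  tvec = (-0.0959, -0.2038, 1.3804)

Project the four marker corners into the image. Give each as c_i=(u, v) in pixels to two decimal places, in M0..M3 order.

Intrinsics K: fx=660.7, fy=615.2, cx=326.3, cy=256.4
Marker side s = 0.185 m; corners in marker frame (Z=0):
  M0 = (-0.0925, +0.0925, 0)
  M1 = (+0.0925, +0.0925, 0)
  M2 = (+0.0925, -0.0925, 0)
  M3 = (-0.0925, -0.0925, 0)
rvec = (0.5213, -0.1598, -0.3528), |rvec| = θ = 0.64943 rad = 37.210°
Rodrigues: sinθ=0.60473, 1−cosθ=0.20357; R = I + sinθ·[k]× + (1−cosθ)·[k]×²:
    [+0.92760 +0.28831 -0.23757]
    [-0.36873 +0.80875 -0.45821]
    [+0.06003 +0.51263 +0.85651]
t = (-0.0959, -0.2038, 1.3804) m
M0: Pc = R·M0+t = (-0.15503, -0.09488, +1.42227); u = 660.7·(-0.15503)/1.42227 + 326.3 = 254.2804, v = 615.2·(-0.09488)/1.42227 + 256.4 = 215.3585
M1: Pc = R·M1+t = (+0.01657, -0.16310, +1.43337); u = 660.7·(+0.01657)/1.43337 + 326.3 = 333.9385, v = 615.2·(-0.16310)/1.43337 + 256.4 = 186.3989
M2: Pc = R·M2+t = (-0.03677, -0.31272, +1.33853); u = 660.7·(-0.03677)/1.33853 + 326.3 = 308.1524, v = 615.2·(-0.31272)/1.33853 + 256.4 = 112.6730
M3: Pc = R·M3+t = (-0.20837, -0.24450, +1.32743); u = 660.7·(-0.20837)/1.32743 + 326.3 = 222.5874, v = 615.2·(-0.24450)/1.32743 + 256.4 = 143.0847

c0=(254.28, 215.36) c1=(333.94, 186.40) c2=(308.15, 112.67) c3=(222.59, 143.08)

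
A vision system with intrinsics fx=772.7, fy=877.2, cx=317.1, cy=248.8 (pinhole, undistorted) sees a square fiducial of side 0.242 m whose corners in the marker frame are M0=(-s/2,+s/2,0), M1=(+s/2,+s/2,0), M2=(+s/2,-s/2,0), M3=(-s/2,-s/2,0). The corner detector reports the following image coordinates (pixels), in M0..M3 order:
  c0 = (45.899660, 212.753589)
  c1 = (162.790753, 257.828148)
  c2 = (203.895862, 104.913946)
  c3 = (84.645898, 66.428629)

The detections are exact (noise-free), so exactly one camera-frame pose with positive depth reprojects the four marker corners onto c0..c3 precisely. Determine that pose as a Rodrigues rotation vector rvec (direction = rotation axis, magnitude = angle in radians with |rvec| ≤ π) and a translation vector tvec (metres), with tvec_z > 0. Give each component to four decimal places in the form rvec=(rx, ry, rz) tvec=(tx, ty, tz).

rvec=(-0.0130, 0.2595, 0.3028) tvec=(-0.3415, -0.1373, 1.3589)

Intrinsics K: fx=772.7, fy=877.2, cx=317.1, cy=248.8
Marker side s = 0.242 m; corners in marker frame (Z=0):
  M0 = (-0.1210, +0.1210, 0)
  M1 = (+0.1210, +0.1210, 0)
  M2 = (+0.1210, -0.1210, 0)
  M3 = (-0.1210, -0.1210, 0)
Detected image corners:
  c0 = (45.899660, 212.753589) px
  c1 = (162.790753, 257.828148) px
  c2 = (203.895862, 104.913946) px
  c3 = (84.645898, 66.428629) px
Planar DLT: solve 8×8 A·h = b for H (H[2,2]=1):
  H  [+464.59480 -162.48437 +122.92339]
  H  [+142.61051 +621.03607 +160.18136]
  H  [-0.18735 +0.01920 +1.00000]
B = K⁻¹H; ‖b₁‖=0.735874, ‖b₂‖=0.735874; λ = 2/(‖b₁‖+‖b₂‖) = 1.358929, sign → tz>0 ⇒ λ=+1.358929
r₁ = λ·B[:,0] = (+0.92155,+0.29314,-0.25459); r₂ = λ·B[:,1] = (-0.29647,+0.95469,+0.02610)
r₃ = r₁×r₂ = (+0.25070,+0.05143,+0.96670); SVD([r₁ r₂ r₃]) → R = UVᵀ:
  R  [+0.92155 -0.29647 +0.25070]
  R  [+0.29314 +0.95469 +0.05143]
  R  [-0.25459 +0.02610 +0.96670]
t = (-0.34149, -0.13729, +1.35893) m
tr R = 2.842933; θ = arccos((tr R − 1)/2) = 0.398957 rad = 22.859°
axis k = ((R−Rᵀ)₃₂, (R−Rᵀ)₁₃, (R−Rᵀ)₂₁) / (2 sinθ) = (-0.032603, +0.650385, +0.758905)
rvec = θ·k = (-0.013007, +0.259476, +0.302770)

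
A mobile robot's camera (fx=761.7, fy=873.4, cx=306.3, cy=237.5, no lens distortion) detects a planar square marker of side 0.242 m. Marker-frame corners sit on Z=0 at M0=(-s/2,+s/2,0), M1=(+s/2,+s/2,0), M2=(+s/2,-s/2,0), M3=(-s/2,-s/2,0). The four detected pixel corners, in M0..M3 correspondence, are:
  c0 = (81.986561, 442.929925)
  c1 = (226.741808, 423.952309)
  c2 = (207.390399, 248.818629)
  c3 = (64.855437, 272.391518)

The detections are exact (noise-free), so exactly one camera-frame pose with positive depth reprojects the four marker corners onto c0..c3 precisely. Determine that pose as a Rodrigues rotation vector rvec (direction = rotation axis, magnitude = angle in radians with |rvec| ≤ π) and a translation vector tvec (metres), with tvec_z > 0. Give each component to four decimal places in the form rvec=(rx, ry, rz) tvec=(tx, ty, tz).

Intrinsics K: fx=761.7, fy=873.4, cx=306.3, cy=237.5
Marker side s = 0.242 m; corners in marker frame (Z=0):
  M0 = (-0.1210, +0.1210, 0)
  M1 = (+0.1210, +0.1210, 0)
  M2 = (+0.1210, -0.1210, 0)
  M3 = (-0.1210, -0.1210, 0)
Detected image corners:
  c0 = (81.986561, 442.929925) px
  c1 = (226.741808, 423.952309) px
  c2 = (207.390399, 248.818629) px
  c3 = (64.855437, 272.391518) px
Planar DLT: solve 8×8 A·h = b for H (H[2,2]=1):
  H  [+576.71151 +68.17395 +144.18194]
  H  [-128.19619 +697.00888 +346.65835]
  H  [-0.11592 -0.04915 +1.00000]
B = K⁻¹H; ‖b₁‖=0.820204, ‖b₂‖=0.820204; λ = 2/(‖b₁‖+‖b₂‖) = 1.219208, sign → tz>0 ⇒ λ=+1.219208
r₁ = λ·B[:,0] = (+0.97994,-0.14052,-0.14133); r₂ = λ·B[:,1] = (+0.13322,+0.98927,-0.05993)
r₃ = r₁×r₂ = (+0.14823,+0.03990,+0.98815); SVD([r₁ r₂ r₃]) → R = UVᵀ:
  R  [+0.97994 +0.13322 +0.14823]
  R  [-0.14052 +0.98927 +0.03990]
  R  [-0.14133 -0.05993 +0.98815]
t = (-0.25949, +0.15238, +1.21921) m
tr R = 2.957360; θ = arccos((tr R − 1)/2) = 0.206863 rad = 11.852°
axis k = ((R−Rᵀ)₃₂, (R−Rᵀ)₁₃, (R−Rᵀ)₂₁) / (2 sinθ) = (-0.243002, +0.704889, -0.666394)
rvec = θ·k = (-0.050268, +0.145816, -0.137852)

rvec=(-0.0503, 0.1458, -0.1379) tvec=(-0.2595, 0.1524, 1.2192)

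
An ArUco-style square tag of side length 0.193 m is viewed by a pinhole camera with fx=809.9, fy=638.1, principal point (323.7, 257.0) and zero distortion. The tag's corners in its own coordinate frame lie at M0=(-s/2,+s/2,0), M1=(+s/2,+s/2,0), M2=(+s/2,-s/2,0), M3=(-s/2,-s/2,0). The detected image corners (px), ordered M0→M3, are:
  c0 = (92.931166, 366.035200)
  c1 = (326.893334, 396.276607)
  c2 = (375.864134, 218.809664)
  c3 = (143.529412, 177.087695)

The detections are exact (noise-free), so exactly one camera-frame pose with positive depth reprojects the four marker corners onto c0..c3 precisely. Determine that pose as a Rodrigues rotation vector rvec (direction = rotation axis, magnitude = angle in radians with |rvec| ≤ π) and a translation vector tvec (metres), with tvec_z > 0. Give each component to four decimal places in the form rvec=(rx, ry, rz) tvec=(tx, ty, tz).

Intrinsics K: fx=809.9, fy=638.1, cx=323.7, cy=257.0
Marker side s = 0.193 m; corners in marker frame (Z=0):
  M0 = (-0.0965, +0.0965, 0)
  M1 = (+0.0965, +0.0965, 0)
  M2 = (+0.0965, -0.0965, 0)
  M3 = (-0.0965, -0.0965, 0)
Detected image corners:
  c0 = (92.931166, 366.035200) px
  c1 = (326.893334, 396.276607) px
  c2 = (375.864134, 218.809664) px
  c3 = (143.529412, 177.087695) px
Planar DLT: solve 8×8 A·h = b for H (H[2,2]=1):
  H  [+1282.80588 -250.34787 +238.31026]
  H  [+278.54576 +957.56228 +290.38649]
  H  [+0.31843 +0.03183 +1.00000]
B = K⁻¹H; ‖b₁‖=1.522569, ‖b₂‖=1.522569; λ = 2/(‖b₁‖+‖b₂‖) = 0.656785, sign → tz>0 ⇒ λ=+0.656785
r₁ = λ·B[:,0] = (+0.95670,+0.20247,+0.20914); r₂ = λ·B[:,1] = (-0.21137,+0.97718,+0.02090)
r₃ = r₁×r₂ = (-0.20014,-0.06421,+0.97766); SVD([r₁ r₂ r₃]) → R = UVᵀ:
  R  [+0.95670 -0.21137 -0.20014]
  R  [+0.20247 +0.97718 -0.06421]
  R  [+0.20914 +0.02090 +0.97766]
t = (-0.06925, +0.03436, +0.65678) m
tr R = 2.911539; θ = arccos((tr R − 1)/2) = 0.298532 rad = 17.105°
axis k = ((R−Rᵀ)₃₂, (R−Rᵀ)₁₃, (R−Rᵀ)₂₁) / (2 sinθ) = (+0.144689, -0.695779, +0.703532)
rvec = θ·k = (+0.043194, -0.207712, +0.210026)

rvec=(0.0432, -0.2077, 0.2100) tvec=(-0.0692, 0.0344, 0.6568)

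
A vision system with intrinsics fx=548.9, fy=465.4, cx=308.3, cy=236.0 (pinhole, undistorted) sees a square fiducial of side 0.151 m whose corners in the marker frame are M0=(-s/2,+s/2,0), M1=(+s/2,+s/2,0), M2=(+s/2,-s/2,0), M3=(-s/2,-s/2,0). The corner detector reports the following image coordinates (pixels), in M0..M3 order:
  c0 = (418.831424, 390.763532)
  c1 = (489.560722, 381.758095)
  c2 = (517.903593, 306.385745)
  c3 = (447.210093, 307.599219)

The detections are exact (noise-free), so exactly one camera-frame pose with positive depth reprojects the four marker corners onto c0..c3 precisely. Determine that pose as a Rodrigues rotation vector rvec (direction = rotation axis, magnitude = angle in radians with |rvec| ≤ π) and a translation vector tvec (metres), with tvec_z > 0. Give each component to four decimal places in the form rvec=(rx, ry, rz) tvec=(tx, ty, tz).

rvec=(0.2703, -0.5529, 0.1503) tvec=(0.2363, 0.1920, 0.8028)

Intrinsics K: fx=548.9, fy=465.4, cx=308.3, cy=236.0
Marker side s = 0.151 m; corners in marker frame (Z=0):
  M0 = (-0.0755, +0.0755, 0)
  M1 = (+0.0755, +0.0755, 0)
  M2 = (+0.0755, -0.0755, 0)
  M3 = (-0.0755, -0.0755, 0)
Detected image corners:
  c0 = (418.831424, 390.763532) px
  c1 = (489.560722, 381.758095) px
  c2 = (517.903593, 306.385745) px
  c3 = (447.210093, 307.599219) px
Planar DLT: solve 8×8 A·h = b for H (H[2,2]=1):
  H  [+781.18317 -63.88943 +469.87642]
  H  [+197.20700 +615.36589 +347.28953]
  H  [+0.66804 +0.26458 +1.00000]
B = K⁻¹H; ‖b₁‖=1.245682, ‖b₂‖=1.245682; λ = 2/(‖b₁‖+‖b₂‖) = 0.802773, sign → tz>0 ⇒ λ=+0.802773
r₁ = λ·B[:,0] = (+0.84128,+0.06822,+0.53628); r₂ = λ·B[:,1] = (-0.21274,+0.95374,+0.21240)
r₃ = r₁×r₂ = (-0.49699,-0.29277,+0.81688); SVD([r₁ r₂ r₃]) → R = UVᵀ:
  R  [+0.84128 -0.21274 -0.49699]
  R  [+0.06822 +0.95374 -0.29277]
  R  [+0.53628 +0.21240 +0.81688]
t = (+0.23631, +0.19196, +0.80277) m
tr R = 2.611898; θ = arccos((tr R − 1)/2) = 0.633520 rad = 36.298°
axis k = ((R−Rᵀ)₃₂, (R−Rᵀ)₁₃, (R−Rᵀ)₂₁) / (2 sinθ) = (+0.426678, -0.872716, +0.237301)
rvec = θ·k = (+0.270309, -0.552883, +0.150335)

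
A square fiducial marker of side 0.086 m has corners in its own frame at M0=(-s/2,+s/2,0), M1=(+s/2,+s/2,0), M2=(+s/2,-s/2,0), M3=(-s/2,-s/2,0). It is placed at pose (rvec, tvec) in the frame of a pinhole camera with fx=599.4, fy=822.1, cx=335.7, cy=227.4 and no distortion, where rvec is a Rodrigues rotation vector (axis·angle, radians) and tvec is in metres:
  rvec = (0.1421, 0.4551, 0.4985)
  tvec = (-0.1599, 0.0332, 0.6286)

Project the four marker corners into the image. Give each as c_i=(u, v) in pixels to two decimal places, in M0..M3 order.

Intrinsics K: fx=599.4, fy=822.1, cx=335.7, cy=227.4
Marker side s = 0.086 m; corners in marker frame (Z=0):
  M0 = (-0.0430, +0.0430, 0)
  M1 = (+0.0430, +0.0430, 0)
  M2 = (+0.0430, -0.0430, 0)
  M3 = (-0.0430, -0.0430, 0)
rvec = (0.1421, 0.4551, 0.4985), |rvec| = θ = 0.68979 rad = 39.522°
Rodrigues: sinθ=0.63638, 1−cosθ=0.22862; R = I + sinθ·[k]× + (1−cosθ)·[k]×²:
    [+0.78108 -0.42883 +0.45389]
    [+0.49097 +0.87090 -0.02209]
    [-0.38582 +0.24010 +0.89078]
t = (-0.1599, 0.0332, 0.6286) m
M0: Pc = R·M0+t = (-0.21193, +0.04954, +0.65551); u = 599.4·(-0.21193)/0.65551 + 335.7 = 141.9158, v = 822.1·(+0.04954)/0.65551 + 227.4 = 289.5255
M1: Pc = R·M1+t = (-0.14475, +0.09176, +0.62233); u = 599.4·(-0.14475)/0.62233 + 335.7 = 196.2814, v = 822.1·(+0.09176)/0.62233 + 227.4 = 348.6148
M2: Pc = R·M2+t = (-0.10787, +0.01686, +0.60169); u = 599.4·(-0.10787)/0.60169 + 335.7 = 228.2357, v = 822.1·(+0.01686)/0.60169 + 227.4 = 250.4407
M3: Pc = R·M3+t = (-0.17505, -0.02536, +0.63487); u = 599.4·(-0.17505)/0.63487 + 335.7 = 170.4317, v = 822.1·(-0.02536)/0.63487 + 227.4 = 194.5605

c0=(141.92, 289.53) c1=(196.28, 348.61) c2=(228.24, 250.44) c3=(170.43, 194.56)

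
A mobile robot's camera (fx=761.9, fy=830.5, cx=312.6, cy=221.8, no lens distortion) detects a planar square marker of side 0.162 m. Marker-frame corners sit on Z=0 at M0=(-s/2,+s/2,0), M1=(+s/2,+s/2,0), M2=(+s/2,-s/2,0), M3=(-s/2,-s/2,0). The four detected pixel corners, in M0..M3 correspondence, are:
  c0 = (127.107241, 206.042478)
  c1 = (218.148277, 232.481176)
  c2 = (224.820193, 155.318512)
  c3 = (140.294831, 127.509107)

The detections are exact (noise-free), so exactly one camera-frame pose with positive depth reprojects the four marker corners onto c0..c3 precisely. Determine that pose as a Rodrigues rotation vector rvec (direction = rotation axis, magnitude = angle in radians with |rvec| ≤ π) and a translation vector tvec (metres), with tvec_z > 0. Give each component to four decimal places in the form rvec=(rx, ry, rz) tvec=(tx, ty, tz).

Intrinsics K: fx=761.9, fy=830.5, cx=312.6, cy=221.8
Marker side s = 0.162 m; corners in marker frame (Z=0):
  M0 = (-0.0810, +0.0810, 0)
  M1 = (+0.0810, +0.0810, 0)
  M2 = (+0.0810, -0.0810, 0)
  M3 = (-0.0810, -0.0810, 0)
Detected image corners:
  c0 = (127.107241, 206.042478) px
  c1 = (218.148277, 232.481176) px
  c2 = (224.820193, 155.318512) px
  c3 = (140.294831, 127.509107) px
Planar DLT: solve 8×8 A·h = b for H (H[2,2]=1):
  H  [+587.01891 -137.05710 +178.68294]
  H  [+214.13417 +403.09441 +179.26891]
  H  [+0.25815 -0.42898 +1.00000]
B = K⁻¹H; ‖b₁‖=0.737529, ‖b₂‖=0.737529; λ = 2/(‖b₁‖+‖b₂‖) = 1.355878, sign → tz>0 ⇒ λ=+1.355878
r₁ = λ·B[:,0] = (+0.90105,+0.25612,+0.35002); r₂ = λ·B[:,1] = (-0.00527,+0.81343,-0.58164)
r₃ = r₁×r₂ = (-0.43369,+0.52224,+0.73429); SVD([r₁ r₂ r₃]) → R = UVᵀ:
  R  [+0.90105 -0.00527 -0.43369]
  R  [+0.25612 +0.81343 +0.52224]
  R  [+0.35002 -0.58164 +0.73429]
t = (-0.23832, -0.06944, +1.35588) m
tr R = 2.448768; θ = arccos((tr R − 1)/2) = 0.760656 rad = 43.582°
axis k = ((R−Rᵀ)₃₂, (R−Rᵀ)₁₃, (R−Rᵀ)₂₁) / (2 sinθ) = (-0.800612, -0.568404, +0.189574)
rvec = θ·k = (-0.608990, -0.432360, +0.144200)

rvec=(-0.6090, -0.4324, 0.1442) tvec=(-0.2383, -0.0694, 1.3559)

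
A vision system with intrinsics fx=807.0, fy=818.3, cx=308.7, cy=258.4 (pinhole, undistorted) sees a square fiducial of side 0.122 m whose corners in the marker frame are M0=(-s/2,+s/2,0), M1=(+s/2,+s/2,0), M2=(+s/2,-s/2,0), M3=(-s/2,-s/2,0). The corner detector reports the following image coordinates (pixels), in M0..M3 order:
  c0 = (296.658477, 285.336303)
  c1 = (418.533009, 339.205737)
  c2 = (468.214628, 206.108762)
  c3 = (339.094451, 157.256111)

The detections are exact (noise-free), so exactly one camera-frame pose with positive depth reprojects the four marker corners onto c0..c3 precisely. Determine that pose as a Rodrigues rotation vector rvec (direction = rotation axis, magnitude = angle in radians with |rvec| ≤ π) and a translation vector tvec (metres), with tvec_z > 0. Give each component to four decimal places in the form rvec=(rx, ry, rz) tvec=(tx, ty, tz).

Intrinsics K: fx=807.0, fy=818.3, cx=308.7, cy=258.4
Marker side s = 0.122 m; corners in marker frame (Z=0):
  M0 = (-0.0610, +0.0610, 0)
  M1 = (+0.0610, +0.0610, 0)
  M2 = (+0.0610, -0.0610, 0)
  M3 = (-0.0610, -0.0610, 0)
Detected image corners:
  c0 = (296.658477, 285.336303) px
  c1 = (418.533009, 339.205737) px
  c2 = (468.214628, 206.108762) px
  c3 = (339.094451, 157.256111) px
Planar DLT: solve 8×8 A·h = b for H (H[2,2]=1):
  H  [+861.45504 -257.77113 +378.51023]
  H  [+313.25259 +1147.04333 +247.53577]
  H  [-0.43782 +0.31256 +1.00000]
B = K⁻¹H; ‖b₁‖=1.410075, ‖b₂‖=1.410075; λ = 2/(‖b₁‖+‖b₂‖) = 0.709182, sign → tz>0 ⇒ λ=+0.709182
r₁ = λ·B[:,0] = (+0.87581,+0.36953,-0.31049); r₂ = λ·B[:,1] = (-0.31132,+0.92409,+0.22166)
r₃ = r₁×r₂ = (+0.36884,-0.09747,+0.92437); SVD([r₁ r₂ r₃]) → R = UVᵀ:
  R  [+0.87581 -0.31132 +0.36884]
  R  [+0.36953 +0.92409 -0.09747]
  R  [-0.31049 +0.22166 +0.92437]
t = (+0.06135, -0.00942, +0.70918) m
tr R = 2.724273; θ = arccos((tr R − 1)/2) = 0.531325 rad = 30.443°
axis k = ((R−Rᵀ)₃₂, (R−Rᵀ)₁₃, (R−Rᵀ)₂₁) / (2 sinθ) = (+0.314924, +0.670379, +0.671874)
rvec = θ·k = (+0.167327, +0.356189, +0.356984)

rvec=(0.1673, 0.3562, 0.3570) tvec=(0.0613, -0.0094, 0.7092)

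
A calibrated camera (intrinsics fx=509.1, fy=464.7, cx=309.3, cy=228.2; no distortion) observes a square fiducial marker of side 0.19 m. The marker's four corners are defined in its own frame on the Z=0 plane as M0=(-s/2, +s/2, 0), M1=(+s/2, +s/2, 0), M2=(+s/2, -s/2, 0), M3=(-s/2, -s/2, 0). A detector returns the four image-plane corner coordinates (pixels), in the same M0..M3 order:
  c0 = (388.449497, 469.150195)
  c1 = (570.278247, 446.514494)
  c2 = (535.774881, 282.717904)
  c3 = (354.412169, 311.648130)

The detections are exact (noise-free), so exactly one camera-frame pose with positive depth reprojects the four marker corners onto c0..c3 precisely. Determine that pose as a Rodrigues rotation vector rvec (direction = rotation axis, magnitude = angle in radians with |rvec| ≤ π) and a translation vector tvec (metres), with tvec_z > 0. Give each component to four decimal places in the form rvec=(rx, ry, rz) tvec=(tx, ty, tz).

rvec=(0.0238, 0.1072, -0.1945) tvec=(0.1595, 0.1730, 0.5370)

Intrinsics K: fx=509.1, fy=464.7, cx=309.3, cy=228.2
Marker side s = 0.19 m; corners in marker frame (Z=0):
  M0 = (-0.0950, +0.0950, 0)
  M1 = (+0.0950, +0.0950, 0)
  M2 = (+0.0950, -0.0950, 0)
  M3 = (-0.0950, -0.0950, 0)
Detected image corners:
  c0 = (388.449497, 469.150195) px
  c1 = (570.278247, 446.514494) px
  c2 = (535.774881, 282.717904) px
  c3 = (354.412169, 311.648130) px
Planar DLT: solve 8×8 A·h = b for H (H[2,2]=1):
  H  [+862.27877 +191.74675 +460.52418]
  H  [-212.01630 +854.51506 +377.94359]
  H  [-0.20226 +0.02466 +1.00000]
B = K⁻¹H; ‖b₁‖=1.862361, ‖b₂‖=1.862361; λ = 2/(‖b₁‖+‖b₂‖) = 0.536953, sign → tz>0 ⇒ λ=+0.536953
r₁ = λ·B[:,0] = (+0.97544,-0.19165,-0.10860); r₂ = λ·B[:,1] = (+0.19419,+0.98087,+0.01324)
r₃ = r₁×r₂ = (+0.10399,-0.03401,+0.99400); SVD([r₁ r₂ r₃]) → R = UVᵀ:
  R  [+0.97544 +0.19419 +0.10399]
  R  [-0.19165 +0.98087 -0.03401]
  R  [-0.10860 +0.01324 +0.99400]
t = (+0.15950, +0.17303, +0.53695) m
tr R = 2.950307; θ = arccos((tr R − 1)/2) = 0.223383 rad = 12.799°
axis k = ((R−Rᵀ)₃₂, (R−Rᵀ)₁₃, (R−Rᵀ)₂₁) / (2 sinθ) = (+0.106647, +0.479833, -0.870854)
rvec = θ·k = (+0.023823, +0.107187, -0.194534)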